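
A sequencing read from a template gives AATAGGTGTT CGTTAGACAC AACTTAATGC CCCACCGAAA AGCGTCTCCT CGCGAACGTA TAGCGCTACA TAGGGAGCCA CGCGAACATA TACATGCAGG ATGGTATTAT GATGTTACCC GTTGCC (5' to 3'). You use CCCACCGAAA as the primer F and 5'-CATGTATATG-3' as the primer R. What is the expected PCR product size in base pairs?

Scanning the template, CCCACCGAAA occurs at positions 31–40; this primer anneals to the bottom strand there with its 3' end pointing downstream.
The reverse primer's reverse complement is CATATACATG, which matches the template at positions 87–96.
Product length = (reverse-primer end) − (forward-primer start) + 1 = 96 − 31 + 1 = 66 bp.

66 bp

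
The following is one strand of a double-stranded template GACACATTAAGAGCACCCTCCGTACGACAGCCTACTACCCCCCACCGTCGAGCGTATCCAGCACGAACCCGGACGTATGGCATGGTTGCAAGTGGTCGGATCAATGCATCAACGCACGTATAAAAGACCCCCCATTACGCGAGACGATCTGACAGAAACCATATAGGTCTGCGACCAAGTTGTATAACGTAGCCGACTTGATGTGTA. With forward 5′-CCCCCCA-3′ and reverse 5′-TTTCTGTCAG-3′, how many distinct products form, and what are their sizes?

The forward primer CCCCCCA matches the top strand at positions 38–44, 128–134.
The reverse primer's reverse complement is CTGACAGAAA, matching at positions 149–158.
Each forward site pairs with the reverse site to give a product ending at position 158: sizes 121, 31 bp.

Two products: 121 bp, 31 bp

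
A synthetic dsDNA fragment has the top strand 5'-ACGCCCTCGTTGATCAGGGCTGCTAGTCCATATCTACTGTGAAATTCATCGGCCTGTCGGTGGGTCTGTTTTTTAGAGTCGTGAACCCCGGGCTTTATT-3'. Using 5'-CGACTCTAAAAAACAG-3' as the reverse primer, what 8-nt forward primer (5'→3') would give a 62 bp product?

5'-CTGCTAGT-3'

The reverse primer's reverse complement CTGTTTTTTAGAGTCG matches the template at positions 66–81, so the product ends at position 81.
A 62 bp product then starts at position 81 − 62 + 1 = 20.
The forward primer is identical to the top strand there: CTGCTAGT.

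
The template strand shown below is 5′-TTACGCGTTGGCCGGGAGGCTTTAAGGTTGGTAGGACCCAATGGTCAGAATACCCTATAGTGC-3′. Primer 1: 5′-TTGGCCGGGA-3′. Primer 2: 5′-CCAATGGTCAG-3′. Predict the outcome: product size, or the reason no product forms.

Primer 1 (TTGGCCGGGA) matches the top strand at positions 8–17 (3' end points downstream).
Primer 2 (CCAATGGTCAG) also matches the top strand directly, at positions 38–48 — its reverse complement CTGACCATTGG is not present.
Both primers anneal to the bottom strand with 3' ends pointing the same way, so neither can prime synthesis back toward the other.

No product — both primers anneal to the same strand and extend in the same direction.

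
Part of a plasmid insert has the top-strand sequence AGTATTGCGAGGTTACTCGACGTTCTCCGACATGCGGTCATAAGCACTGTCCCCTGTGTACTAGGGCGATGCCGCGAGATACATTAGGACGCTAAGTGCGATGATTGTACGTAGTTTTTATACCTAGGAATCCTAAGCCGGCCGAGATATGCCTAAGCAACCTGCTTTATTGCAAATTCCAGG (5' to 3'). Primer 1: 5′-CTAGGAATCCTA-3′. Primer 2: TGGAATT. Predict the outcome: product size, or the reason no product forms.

Primer 1 (CTAGGAATCCTA) matches the top strand at positions 124–135; it acts as a forward primer.
Primer 2's reverse complement is AATTCCA, matching the top strand at positions 175–181; it acts as a reverse primer.
The 3' ends face each other across positions 124–181, giving a 58 bp product.

Yes — a 58 bp product.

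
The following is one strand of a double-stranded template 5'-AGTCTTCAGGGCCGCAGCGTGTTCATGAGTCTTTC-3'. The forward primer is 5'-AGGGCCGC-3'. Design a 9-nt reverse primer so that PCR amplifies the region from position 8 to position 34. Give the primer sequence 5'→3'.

5'-AAAGACTCA-3'

The product's 3' end on the top strand is position 34.
The reverse primer anneals to the top strand over positions 26–34, i.e. to TGAGTCTTT.
Its sequence written 5'→3' is the reverse complement: AAAGACTCA.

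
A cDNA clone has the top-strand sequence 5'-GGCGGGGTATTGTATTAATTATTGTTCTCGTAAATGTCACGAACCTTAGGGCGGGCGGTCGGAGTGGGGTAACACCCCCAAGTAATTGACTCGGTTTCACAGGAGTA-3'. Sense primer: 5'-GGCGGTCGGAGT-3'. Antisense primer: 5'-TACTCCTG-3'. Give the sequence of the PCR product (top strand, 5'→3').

5'-GGCGGTCGGAGTGGGGTAACACCCCCAAGTAATTGACTCGGTTTCACAGGAGTA-3'

The forward primer matches the template at positions 54–65.
The reverse primer's reverse complement is CAGGAGTA, which matches the template at positions 100–107.
The product is the template from position 54 through 107 (54 bp).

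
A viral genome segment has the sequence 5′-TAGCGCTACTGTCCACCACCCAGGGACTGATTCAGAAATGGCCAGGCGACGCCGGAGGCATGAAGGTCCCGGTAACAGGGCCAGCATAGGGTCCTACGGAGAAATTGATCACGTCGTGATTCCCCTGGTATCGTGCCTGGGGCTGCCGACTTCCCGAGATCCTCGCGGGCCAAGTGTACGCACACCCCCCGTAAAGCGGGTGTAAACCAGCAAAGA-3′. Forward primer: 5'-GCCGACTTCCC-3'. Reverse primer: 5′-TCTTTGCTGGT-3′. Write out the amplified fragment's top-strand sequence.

5'-GCCGACTTCCCGAGATCCTCGCGGGCCAAGTGTACGCACACCCCCCGTAAAGCGGGTGTAAACCAGCAAAGA-3'

The forward primer matches the template at positions 145–155.
The reverse primer's reverse complement is ACCAGCAAAGA, which matches the template at positions 206–216.
The product is the template from position 145 through 216 (72 bp).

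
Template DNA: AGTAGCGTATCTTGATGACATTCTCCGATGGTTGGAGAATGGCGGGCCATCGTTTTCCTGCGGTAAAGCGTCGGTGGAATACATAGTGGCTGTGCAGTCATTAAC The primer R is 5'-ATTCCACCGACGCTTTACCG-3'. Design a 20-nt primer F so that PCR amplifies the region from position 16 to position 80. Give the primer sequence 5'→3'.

The reverse primer's reverse complement CGGTAAAGCGTCGGTGGAAT matches the template at positions 61–80; the product starts at position 16.
The forward primer is identical to the top strand over positions 16–35: TGACATTCTCCGATGGTTGG.

5'-TGACATTCTCCGATGGTTGG-3'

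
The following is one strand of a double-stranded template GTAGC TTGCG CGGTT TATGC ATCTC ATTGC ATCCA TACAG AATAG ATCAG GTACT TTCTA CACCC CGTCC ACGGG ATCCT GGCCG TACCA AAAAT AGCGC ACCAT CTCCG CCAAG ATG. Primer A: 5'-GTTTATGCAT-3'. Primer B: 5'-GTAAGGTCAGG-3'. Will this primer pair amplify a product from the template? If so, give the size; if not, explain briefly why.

No product — primer B has no binding site in the template.

Primer B (GTAAGGTCAGG) does not match the top strand, and its reverse complement CCTGACCTTAC does not match either.
With no annealing site for primer B, no amplification occurs.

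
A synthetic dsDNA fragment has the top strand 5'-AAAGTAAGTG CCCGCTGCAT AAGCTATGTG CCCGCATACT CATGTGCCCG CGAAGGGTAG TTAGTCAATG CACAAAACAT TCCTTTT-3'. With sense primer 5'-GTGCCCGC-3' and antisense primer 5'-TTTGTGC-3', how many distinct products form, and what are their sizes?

Three products: 69 bp, 49 bp, 33 bp

The forward primer GTGCCCGC matches the top strand at positions 8–15, 28–35, 44–51.
The reverse primer's reverse complement is GCACAAA, matching at positions 70–76.
Each forward site pairs with the reverse site to give a product ending at position 76: sizes 69, 49, 33 bp.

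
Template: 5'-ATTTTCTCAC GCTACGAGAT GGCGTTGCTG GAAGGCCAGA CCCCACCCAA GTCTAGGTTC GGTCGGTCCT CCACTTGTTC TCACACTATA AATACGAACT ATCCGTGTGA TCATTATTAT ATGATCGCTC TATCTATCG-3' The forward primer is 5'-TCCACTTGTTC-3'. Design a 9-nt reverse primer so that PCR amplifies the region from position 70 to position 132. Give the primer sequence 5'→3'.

5'-TAGAGCGAT-3'

The product's 3' end on the top strand is position 132.
The reverse primer anneals to the top strand over positions 124–132, i.e. to ATCGCTCTA.
Its sequence written 5'→3' is the reverse complement: TAGAGCGAT.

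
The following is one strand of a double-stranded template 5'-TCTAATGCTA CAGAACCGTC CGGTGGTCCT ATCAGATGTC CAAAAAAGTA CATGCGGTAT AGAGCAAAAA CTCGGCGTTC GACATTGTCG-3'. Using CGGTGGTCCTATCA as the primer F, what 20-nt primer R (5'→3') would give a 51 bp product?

The forward primer binds at positions 21–34, so a 51 bp product ends at position 21 + 51 − 1 = 71.
The reverse primer anneals to the top strand over positions 52–71, i.e. to ATGCGGTATAGAGCAAAAAC.
Its sequence written 5'→3' is the reverse complement: GTTTTTGCTCTATACCGCAT.

5'-GTTTTTGCTCTATACCGCAT-3'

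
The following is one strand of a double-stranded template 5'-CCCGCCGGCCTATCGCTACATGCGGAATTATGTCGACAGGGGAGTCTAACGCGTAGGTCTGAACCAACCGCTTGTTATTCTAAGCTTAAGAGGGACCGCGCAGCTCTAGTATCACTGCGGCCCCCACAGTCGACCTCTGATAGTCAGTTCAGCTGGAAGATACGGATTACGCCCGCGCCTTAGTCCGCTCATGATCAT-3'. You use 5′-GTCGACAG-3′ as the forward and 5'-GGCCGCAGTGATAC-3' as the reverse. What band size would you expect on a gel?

Forward primer GTCGACAG is found on the top strand at positions 32–39.
The reverse primer's reverse complement is GTATCACTGCGGCC, which matches the template at positions 109–122.
The product runs from position 32 to position 122, so its length is 122 − 32 + 1 = 91 bp.

91 bp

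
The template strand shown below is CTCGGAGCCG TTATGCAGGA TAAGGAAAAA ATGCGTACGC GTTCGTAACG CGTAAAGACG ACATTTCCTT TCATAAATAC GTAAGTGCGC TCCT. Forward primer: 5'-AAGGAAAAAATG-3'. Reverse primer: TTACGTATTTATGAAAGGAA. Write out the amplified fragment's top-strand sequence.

5'-AAGGAAAAAATGCGTACGCGTTCGTAACGCGTAAAGACGACATTTCCTTTCATAAATACGTAA-3'

Forward primer AAGGAAAAAATG is found on the top strand at positions 22–33.
Reverse complement of the reverse primer: TTCCTTTCATAAATACGTAA. This occurs on the top strand at positions 65–84.
The product is the template from position 22 through 84 (63 bp).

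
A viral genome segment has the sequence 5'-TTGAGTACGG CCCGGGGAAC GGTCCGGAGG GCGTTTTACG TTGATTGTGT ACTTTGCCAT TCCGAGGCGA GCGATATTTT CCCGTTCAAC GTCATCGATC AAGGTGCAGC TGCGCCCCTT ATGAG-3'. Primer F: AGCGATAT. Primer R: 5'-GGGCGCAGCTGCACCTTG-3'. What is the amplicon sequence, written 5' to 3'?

Scanning the template, AGCGATAT occurs at positions 70–77; this primer anneals to the bottom strand there with its 3' end pointing downstream.
Taking the reverse complement of GGGCGCAGCTGCACCTTG gives CAAGGTGCAGCTGCGCCC, found at positions 100–117 on the template; the primer anneals here to the top strand with its 3' end pointing upstream.
The product is the template from position 70 through 117 (48 bp).

5'-AGCGATATTTTCCCGTTCAACGTCATCGATCAAGGTGCAGCTGCGCCC-3'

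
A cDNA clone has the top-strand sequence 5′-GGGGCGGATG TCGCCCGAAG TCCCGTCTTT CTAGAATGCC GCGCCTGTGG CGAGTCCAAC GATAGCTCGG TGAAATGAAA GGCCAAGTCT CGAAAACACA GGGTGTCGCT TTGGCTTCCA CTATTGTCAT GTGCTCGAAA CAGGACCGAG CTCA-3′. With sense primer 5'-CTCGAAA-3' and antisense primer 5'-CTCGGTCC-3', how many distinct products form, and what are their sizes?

Two products: 62 bp, 17 bp

The forward primer CTCGAAA matches the top strand at positions 89–95, 134–140.
The reverse primer's reverse complement is GGACCGAG, matching at positions 143–150.
Each forward site pairs with the reverse site to give a product ending at position 150: sizes 62, 17 bp.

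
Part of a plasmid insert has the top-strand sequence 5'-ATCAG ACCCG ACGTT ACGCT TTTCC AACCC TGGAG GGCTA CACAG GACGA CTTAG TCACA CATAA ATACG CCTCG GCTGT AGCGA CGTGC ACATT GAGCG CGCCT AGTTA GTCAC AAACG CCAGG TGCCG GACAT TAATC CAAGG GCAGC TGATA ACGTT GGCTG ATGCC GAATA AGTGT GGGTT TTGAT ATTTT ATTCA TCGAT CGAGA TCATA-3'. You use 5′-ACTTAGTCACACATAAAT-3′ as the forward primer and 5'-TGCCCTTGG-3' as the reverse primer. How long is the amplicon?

99 bp

Scanning the template, ACTTAGTCACACATAAAT occurs at positions 50–67; this primer anneals to the bottom strand there with its 3' end pointing downstream.
Reverse complement of the reverse primer: CCAAGGGCA. This occurs on the top strand at positions 140–148.
Amplicon spans positions 50–148: 99 bp.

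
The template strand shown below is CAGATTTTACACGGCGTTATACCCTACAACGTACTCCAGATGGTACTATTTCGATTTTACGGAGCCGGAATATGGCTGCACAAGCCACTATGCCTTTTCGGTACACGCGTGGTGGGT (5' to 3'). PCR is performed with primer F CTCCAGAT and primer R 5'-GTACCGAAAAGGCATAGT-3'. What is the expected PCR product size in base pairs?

Forward primer CTCCAGAT is found on the top strand at positions 34–41.
Taking the reverse complement of GTACCGAAAAGGCATAGT gives ACTATGCCTTTTCGGTAC, found at positions 87–104 on the template; the primer anneals here to the top strand with its 3' end pointing upstream.
Product length = (reverse-primer end) − (forward-primer start) + 1 = 104 − 34 + 1 = 71 bp.

71 bp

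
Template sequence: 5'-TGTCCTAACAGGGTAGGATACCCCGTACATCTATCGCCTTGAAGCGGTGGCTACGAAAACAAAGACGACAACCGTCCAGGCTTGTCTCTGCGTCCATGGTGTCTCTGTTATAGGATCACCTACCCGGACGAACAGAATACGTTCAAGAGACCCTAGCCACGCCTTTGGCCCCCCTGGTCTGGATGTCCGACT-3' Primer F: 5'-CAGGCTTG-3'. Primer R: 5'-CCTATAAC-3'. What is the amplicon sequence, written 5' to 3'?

5'-CAGGCTTGTCTCTGCGTCCATGGTGTCTCTGTTATAGG-3'

Scanning the template, CAGGCTTG occurs at positions 77–84; this primer anneals to the bottom strand there with its 3' end pointing downstream.
Reverse complement of the reverse primer: GTTATAGG. This occurs on the top strand at positions 107–114.
The product is the template from position 77 through 114 (38 bp).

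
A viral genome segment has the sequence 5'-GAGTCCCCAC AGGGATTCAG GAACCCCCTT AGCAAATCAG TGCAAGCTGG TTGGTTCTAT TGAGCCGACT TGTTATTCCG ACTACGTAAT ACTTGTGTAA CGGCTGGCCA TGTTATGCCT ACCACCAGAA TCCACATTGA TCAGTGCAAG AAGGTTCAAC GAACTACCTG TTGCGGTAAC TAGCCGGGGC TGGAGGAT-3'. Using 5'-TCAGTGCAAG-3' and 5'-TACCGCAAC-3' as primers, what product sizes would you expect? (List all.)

The forward primer TCAGTGCAAG matches the top strand at positions 37–46, 141–150.
The reverse primer's reverse complement is GTTGCGGTA, matching at positions 170–178.
Each forward site pairs with the reverse site to give a product ending at position 178: sizes 142, 38 bp.

142 bp, 38 bp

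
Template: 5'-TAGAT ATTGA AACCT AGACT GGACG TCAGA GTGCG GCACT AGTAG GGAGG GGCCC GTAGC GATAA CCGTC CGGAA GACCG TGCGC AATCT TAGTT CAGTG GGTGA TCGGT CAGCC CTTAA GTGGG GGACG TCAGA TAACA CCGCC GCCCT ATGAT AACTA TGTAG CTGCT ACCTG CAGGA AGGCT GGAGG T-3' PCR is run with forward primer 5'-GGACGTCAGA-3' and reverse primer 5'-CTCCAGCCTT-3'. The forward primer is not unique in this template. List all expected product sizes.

169 bp, 64 bp

The forward primer GGACGTCAGA matches the top strand at positions 21–30, 126–135.
The reverse primer's reverse complement is AAGGCTGGAG, matching at positions 180–189.
Each forward site pairs with the reverse site to give a product ending at position 189: sizes 169, 64 bp.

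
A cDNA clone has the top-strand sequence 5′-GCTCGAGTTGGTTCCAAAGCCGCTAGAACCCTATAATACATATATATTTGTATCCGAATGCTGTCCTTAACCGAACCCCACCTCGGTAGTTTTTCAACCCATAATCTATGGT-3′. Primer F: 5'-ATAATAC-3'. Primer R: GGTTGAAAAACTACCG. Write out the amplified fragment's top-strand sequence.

5'-ATAATACATATATATTTGTATCCGAATGCTGTCCTTAACCGAACCCCACCTCGGTAGTTTTTCAACC-3'

The forward primer matches the template at positions 33–39.
Reverse complement of the reverse primer: CGGTAGTTTTTCAACC. This occurs on the top strand at positions 84–99.
The product is the template from position 33 through 99 (67 bp).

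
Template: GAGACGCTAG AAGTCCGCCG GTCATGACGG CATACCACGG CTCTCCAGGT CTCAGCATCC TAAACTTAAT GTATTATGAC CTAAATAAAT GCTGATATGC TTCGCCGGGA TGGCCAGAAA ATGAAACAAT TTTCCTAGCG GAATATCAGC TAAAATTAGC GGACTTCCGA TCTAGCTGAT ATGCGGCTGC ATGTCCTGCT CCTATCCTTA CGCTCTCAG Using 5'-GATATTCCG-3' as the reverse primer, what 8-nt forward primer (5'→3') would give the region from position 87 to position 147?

The reverse primer's reverse complement CGGAATATC matches the template at positions 139–147; the product starts at position 87.
The forward primer is identical to the top strand over positions 87–94: AAATGCTG.

5'-AAATGCTG-3'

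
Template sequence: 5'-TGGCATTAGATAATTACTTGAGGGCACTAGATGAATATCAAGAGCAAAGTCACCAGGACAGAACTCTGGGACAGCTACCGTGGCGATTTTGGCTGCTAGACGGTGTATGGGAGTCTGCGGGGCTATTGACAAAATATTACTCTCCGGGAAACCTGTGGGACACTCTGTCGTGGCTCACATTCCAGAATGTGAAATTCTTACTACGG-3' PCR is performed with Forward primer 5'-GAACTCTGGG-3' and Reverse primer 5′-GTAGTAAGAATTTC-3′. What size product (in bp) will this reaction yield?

144 bp

Scanning the template, GAACTCTGGG occurs at positions 61–70; this primer anneals to the bottom strand there with its 3' end pointing downstream.
Taking the reverse complement of GTAGTAAGAATTTC gives GAAATTCTTACTAC, found at positions 191–204 on the template; the primer anneals here to the top strand with its 3' end pointing upstream.
Amplicon spans positions 61–204: 144 bp.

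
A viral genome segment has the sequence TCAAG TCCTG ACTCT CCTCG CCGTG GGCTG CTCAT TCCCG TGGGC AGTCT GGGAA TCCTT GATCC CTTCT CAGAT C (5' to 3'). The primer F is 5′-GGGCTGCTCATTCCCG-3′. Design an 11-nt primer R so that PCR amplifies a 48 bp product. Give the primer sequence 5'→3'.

The forward primer binds at positions 25–40, so a 48 bp product ends at position 25 + 48 − 1 = 72.
The reverse primer anneals to the top strand over positions 62–72, i.e. to ATCCCTTCTCA.
Its sequence written 5'→3' is the reverse complement: TGAGAAGGGAT.

5'-TGAGAAGGGAT-3'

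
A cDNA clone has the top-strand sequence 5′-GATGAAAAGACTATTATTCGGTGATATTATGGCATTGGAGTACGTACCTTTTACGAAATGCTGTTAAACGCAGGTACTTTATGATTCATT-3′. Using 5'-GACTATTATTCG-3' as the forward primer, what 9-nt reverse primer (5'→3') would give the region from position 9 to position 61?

5'-GCATTTCGT-3'

The product's 3' end on the top strand is position 61.
The reverse primer anneals to the top strand over positions 53–61, i.e. to ACGAAATGC.
Its sequence written 5'→3' is the reverse complement: GCATTTCGT.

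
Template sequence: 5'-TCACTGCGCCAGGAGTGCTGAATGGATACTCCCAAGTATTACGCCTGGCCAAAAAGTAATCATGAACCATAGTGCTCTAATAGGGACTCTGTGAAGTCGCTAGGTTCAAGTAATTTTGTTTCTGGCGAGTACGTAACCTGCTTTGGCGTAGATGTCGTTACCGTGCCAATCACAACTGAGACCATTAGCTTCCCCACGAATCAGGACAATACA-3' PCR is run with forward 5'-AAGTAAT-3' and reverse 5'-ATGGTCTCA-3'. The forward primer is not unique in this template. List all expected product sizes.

132 bp, 78 bp

The forward primer AAGTAAT matches the top strand at positions 54–60, 108–114.
The reverse primer's reverse complement is TGAGACCAT, matching at positions 177–185.
Each forward site pairs with the reverse site to give a product ending at position 185: sizes 132, 78 bp.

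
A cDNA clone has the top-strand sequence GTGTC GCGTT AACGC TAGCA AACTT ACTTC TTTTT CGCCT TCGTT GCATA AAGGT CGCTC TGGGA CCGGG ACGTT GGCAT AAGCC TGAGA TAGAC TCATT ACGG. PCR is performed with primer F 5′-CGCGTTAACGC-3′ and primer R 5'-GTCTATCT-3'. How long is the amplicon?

The forward primer matches the template at positions 5–15.
The reverse primer's reverse complement is AGATAGAC, which matches the template at positions 88–95.
Amplicon spans positions 5–95: 91 bp.

91 bp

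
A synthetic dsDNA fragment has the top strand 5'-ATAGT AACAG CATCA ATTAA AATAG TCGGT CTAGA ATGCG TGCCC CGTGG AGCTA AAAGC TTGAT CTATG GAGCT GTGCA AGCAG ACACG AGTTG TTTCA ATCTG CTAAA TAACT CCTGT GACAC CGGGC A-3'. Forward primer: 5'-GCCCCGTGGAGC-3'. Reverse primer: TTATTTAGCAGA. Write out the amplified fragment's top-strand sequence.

5'-GCCCCGTGGAGCTAAAAGCTTGATCTATGGAGCTGTGCAAGCAGACACGAGTTGTTTCAATCTGCTAAATAA-3'

Scanning the template, GCCCCGTGGAGC occurs at positions 42–53; this primer anneals to the bottom strand there with its 3' end pointing downstream.
Reverse complement of the reverse primer: TCTGCTAAATAA. This occurs on the top strand at positions 102–113.
The product is the template from position 42 through 113 (72 bp).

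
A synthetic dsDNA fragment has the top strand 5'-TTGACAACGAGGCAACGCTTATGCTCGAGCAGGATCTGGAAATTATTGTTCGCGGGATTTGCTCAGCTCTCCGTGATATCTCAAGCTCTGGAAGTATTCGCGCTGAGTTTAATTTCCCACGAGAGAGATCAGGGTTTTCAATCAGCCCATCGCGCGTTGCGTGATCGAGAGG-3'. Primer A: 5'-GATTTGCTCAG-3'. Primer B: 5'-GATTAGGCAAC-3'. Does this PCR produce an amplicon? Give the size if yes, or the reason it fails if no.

Primer B (GATTAGGCAAC) does not match the top strand, and its reverse complement GTTGCCTAATC does not match either.
With no annealing site for primer B, no amplification occurs.

No product — primer B has no binding site in the template.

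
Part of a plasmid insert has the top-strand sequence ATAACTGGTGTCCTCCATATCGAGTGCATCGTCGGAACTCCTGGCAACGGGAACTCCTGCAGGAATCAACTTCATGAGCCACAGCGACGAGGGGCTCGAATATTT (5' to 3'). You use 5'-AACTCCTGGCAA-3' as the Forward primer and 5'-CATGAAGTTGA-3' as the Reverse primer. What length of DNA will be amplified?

The forward primer matches the template at positions 36–47.
The reverse primer's reverse complement is TCAACTTCATG, which matches the template at positions 66–76.
Amplicon spans positions 36–76: 41 bp.

41 bp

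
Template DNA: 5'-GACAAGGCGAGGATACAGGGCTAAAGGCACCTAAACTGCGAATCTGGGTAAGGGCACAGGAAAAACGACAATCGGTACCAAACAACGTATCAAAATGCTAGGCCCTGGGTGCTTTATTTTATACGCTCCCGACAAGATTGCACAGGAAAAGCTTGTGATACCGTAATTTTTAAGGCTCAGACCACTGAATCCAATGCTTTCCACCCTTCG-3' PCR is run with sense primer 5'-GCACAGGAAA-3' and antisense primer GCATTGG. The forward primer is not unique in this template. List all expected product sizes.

The forward primer GCACAGGAAA matches the top strand at positions 54–63, 140–149.
The reverse primer's reverse complement is CCAATGC, matching at positions 191–197.
Each forward site pairs with the reverse site to give a product ending at position 197: sizes 144, 58 bp.

144 bp, 58 bp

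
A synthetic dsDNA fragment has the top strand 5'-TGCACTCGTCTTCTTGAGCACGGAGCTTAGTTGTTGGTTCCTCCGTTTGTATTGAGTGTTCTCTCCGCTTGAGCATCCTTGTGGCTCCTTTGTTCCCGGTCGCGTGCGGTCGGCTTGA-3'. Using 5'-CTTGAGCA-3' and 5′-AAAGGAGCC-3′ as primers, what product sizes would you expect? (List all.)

The forward primer CTTGAGCA matches the top strand at positions 13–20, 68–75.
The reverse primer's reverse complement is GGCTCCTTT, matching at positions 83–91.
Each forward site pairs with the reverse site to give a product ending at position 91: sizes 79, 24 bp.

79 bp, 24 bp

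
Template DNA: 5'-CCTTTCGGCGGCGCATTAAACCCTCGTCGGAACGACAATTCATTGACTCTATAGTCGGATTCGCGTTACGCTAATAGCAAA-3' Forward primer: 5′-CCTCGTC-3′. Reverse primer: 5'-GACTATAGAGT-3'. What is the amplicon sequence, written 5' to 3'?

Scanning the template, CCTCGTC occurs at positions 22–28; this primer anneals to the bottom strand there with its 3' end pointing downstream.
The reverse primer's reverse complement is ACTCTATAGTC, which matches the template at positions 46–56.
The product is the template from position 22 through 56 (35 bp).

5'-CCTCGTCGGAACGACAATTCATTGACTCTATAGTC-3'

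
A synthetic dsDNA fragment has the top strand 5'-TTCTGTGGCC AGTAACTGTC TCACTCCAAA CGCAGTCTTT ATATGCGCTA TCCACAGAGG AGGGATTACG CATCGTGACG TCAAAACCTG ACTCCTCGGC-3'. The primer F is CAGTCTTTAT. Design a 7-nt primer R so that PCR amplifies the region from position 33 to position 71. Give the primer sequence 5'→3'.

5'-GCGTAAT-3'

The product's 3' end on the top strand is position 71.
The reverse primer anneals to the top strand over positions 65–71, i.e. to ATTACGC.
Its sequence written 5'→3' is the reverse complement: GCGTAAT.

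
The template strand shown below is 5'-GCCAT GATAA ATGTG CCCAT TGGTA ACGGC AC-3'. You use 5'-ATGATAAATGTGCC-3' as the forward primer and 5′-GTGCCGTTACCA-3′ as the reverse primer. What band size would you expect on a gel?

29 bp

Scanning the template, ATGATAAATGTGCC occurs at positions 4–17; this primer anneals to the bottom strand there with its 3' end pointing downstream.
Taking the reverse complement of GTGCCGTTACCA gives TGGTAACGGCAC, found at positions 21–32 on the template; the primer anneals here to the top strand with its 3' end pointing upstream.
Product length = (reverse-primer end) − (forward-primer start) + 1 = 32 − 4 + 1 = 29 bp.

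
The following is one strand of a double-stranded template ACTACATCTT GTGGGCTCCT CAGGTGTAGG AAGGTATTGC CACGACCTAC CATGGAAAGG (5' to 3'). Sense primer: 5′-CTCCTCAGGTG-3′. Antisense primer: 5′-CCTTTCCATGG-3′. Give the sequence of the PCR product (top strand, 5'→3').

5'-CTCCTCAGGTGTAGGAAGGTATTGCCACGACCTACCATGGAAAGG-3'

Forward primer CTCCTCAGGTG is found on the top strand at positions 16–26.
Taking the reverse complement of CCTTTCCATGG gives CCATGGAAAGG, found at positions 50–60 on the template; the primer anneals here to the top strand with its 3' end pointing upstream.
The product is the template from position 16 through 60 (45 bp).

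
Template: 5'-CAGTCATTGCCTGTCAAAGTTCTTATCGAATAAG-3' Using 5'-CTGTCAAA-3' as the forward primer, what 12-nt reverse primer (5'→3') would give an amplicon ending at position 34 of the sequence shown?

5'-CTTATTCGATAA-3'

The forward primer binds at positions 11–18; the product's 3' end on the top strand is position 34.
The reverse primer anneals to the top strand over positions 23–34, i.e. to TTATCGAATAAG.
Its sequence written 5'→3' is the reverse complement: CTTATTCGATAA.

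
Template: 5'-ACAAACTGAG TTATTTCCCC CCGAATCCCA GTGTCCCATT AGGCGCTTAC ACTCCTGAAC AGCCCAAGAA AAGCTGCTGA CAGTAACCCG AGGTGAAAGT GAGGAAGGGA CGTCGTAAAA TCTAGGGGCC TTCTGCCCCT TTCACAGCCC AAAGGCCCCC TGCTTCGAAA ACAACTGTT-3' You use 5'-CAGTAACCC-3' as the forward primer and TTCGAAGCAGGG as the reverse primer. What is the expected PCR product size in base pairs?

89 bp

Forward primer CAGTAACCC is found on the top strand at positions 81–89.
Taking the reverse complement of TTCGAAGCAGGG gives CCCTGCTTCGAA, found at positions 158–169 on the template; the primer anneals here to the top strand with its 3' end pointing upstream.
The product runs from position 81 to position 169, so its length is 169 − 81 + 1 = 89 bp.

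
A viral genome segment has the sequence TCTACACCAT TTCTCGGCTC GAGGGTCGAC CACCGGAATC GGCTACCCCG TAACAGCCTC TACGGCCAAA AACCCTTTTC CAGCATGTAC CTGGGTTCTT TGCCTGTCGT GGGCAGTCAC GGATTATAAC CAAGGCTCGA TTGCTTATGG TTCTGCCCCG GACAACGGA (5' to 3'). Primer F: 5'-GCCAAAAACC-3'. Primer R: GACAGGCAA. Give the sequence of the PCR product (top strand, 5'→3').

Forward primer GCCAAAAACC is found on the top strand at positions 65–74.
Taking the reverse complement of GACAGGCAA gives TTGCCTGTC, found at positions 100–108 on the template; the primer anneals here to the top strand with its 3' end pointing upstream.
The product is the template from position 65 through 108 (44 bp).

5'-GCCAAAAACCCTTTTCCAGCATGTACCTGGGTTCTTTGCCTGTC-3'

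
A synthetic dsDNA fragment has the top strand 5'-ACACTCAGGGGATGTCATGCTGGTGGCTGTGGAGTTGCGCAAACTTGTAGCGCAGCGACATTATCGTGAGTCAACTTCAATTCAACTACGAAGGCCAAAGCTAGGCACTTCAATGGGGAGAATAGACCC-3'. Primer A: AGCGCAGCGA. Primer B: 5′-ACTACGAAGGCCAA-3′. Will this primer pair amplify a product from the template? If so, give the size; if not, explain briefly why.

No product — both primers anneal to the same strand and extend in the same direction.

Primer A (AGCGCAGCGA) matches the top strand at positions 49–58 (3' end points downstream).
Primer B (ACTACGAAGGCCAA) also matches the top strand directly, at positions 85–98 — its reverse complement TTGGCCTTCGTAGT is not present.
Both primers anneal to the bottom strand with 3' ends pointing the same way, so neither can prime synthesis back toward the other.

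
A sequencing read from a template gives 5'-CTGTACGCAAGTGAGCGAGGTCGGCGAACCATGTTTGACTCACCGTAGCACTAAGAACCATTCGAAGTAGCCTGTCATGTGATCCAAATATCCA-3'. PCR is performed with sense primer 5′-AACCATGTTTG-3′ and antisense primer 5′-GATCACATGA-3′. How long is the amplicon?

58 bp

Forward primer AACCATGTTTG is found on the top strand at positions 27–37.
The reverse primer's reverse complement is TCATGTGATC, which matches the template at positions 75–84.
Amplicon spans positions 27–84: 58 bp.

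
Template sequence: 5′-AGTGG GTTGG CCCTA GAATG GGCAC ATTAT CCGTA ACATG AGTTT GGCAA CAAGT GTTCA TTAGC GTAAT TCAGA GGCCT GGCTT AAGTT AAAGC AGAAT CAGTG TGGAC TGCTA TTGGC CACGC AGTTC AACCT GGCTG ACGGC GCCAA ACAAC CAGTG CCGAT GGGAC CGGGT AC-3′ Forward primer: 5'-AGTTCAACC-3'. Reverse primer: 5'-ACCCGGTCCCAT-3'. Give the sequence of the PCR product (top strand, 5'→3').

Scanning the template, AGTTCAACC occurs at positions 126–134; this primer anneals to the bottom strand there with its 3' end pointing downstream.
The reverse primer's reverse complement is ATGGGACCGGGT, which matches the template at positions 164–175.
The product is the template from position 126 through 175 (50 bp).

5'-AGTTCAACCTGGCTGACGGCGCCAAACAACCAGTGCCGATGGGACCGGGT-3'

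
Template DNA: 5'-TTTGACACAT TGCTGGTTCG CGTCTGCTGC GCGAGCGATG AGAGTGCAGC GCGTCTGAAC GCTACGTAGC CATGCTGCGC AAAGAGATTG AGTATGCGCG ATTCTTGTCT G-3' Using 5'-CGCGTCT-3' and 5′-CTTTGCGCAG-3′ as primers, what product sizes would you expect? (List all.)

The forward primer CGCGTCT matches the top strand at positions 19–25, 50–56.
The reverse primer's reverse complement is CTGCGCAAAG, matching at positions 75–84.
Each forward site pairs with the reverse site to give a product ending at position 84: sizes 66, 35 bp.

66 bp, 35 bp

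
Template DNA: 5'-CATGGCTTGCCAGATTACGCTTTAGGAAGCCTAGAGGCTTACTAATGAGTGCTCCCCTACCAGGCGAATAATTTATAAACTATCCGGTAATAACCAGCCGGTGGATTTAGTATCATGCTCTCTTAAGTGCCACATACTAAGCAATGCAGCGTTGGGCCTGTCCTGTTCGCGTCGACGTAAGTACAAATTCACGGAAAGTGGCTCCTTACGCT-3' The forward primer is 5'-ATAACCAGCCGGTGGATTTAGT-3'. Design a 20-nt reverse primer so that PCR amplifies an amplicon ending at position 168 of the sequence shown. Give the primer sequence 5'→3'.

5'-GAACAGGACAGGCCCAACGC-3'

The forward primer binds at positions 90–111; the product's 3' end on the top strand is position 168.
The reverse primer anneals to the top strand over positions 149–168, i.e. to GCGTTGGGCCTGTCCTGTTC.
Its sequence written 5'→3' is the reverse complement: GAACAGGACAGGCCCAACGC.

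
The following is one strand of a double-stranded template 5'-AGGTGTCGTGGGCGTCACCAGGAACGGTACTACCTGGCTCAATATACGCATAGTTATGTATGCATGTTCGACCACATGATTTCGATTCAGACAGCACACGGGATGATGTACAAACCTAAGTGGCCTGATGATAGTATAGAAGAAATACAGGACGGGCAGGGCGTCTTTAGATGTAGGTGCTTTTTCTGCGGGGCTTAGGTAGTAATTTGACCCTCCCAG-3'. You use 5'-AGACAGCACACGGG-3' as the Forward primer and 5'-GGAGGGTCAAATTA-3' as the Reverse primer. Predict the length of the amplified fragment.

The forward primer matches the template at positions 89–102.
Reverse complement of the reverse primer: TAATTTGACCCTCC. This occurs on the top strand at positions 203–216.
Amplicon spans positions 89–216: 128 bp.

128 bp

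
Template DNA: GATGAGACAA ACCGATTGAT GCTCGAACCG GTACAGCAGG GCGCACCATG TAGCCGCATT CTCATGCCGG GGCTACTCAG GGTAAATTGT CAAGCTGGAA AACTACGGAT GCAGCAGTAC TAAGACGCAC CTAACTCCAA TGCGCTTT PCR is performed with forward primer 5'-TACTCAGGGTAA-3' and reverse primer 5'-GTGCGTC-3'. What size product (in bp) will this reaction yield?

Forward primer TACTCAGGGTAA is found on the top strand at positions 74–85.
The reverse primer's reverse complement is GACGCAC, which matches the template at positions 124–130.
Product length = (reverse-primer end) − (forward-primer start) + 1 = 130 − 74 + 1 = 57 bp.

57 bp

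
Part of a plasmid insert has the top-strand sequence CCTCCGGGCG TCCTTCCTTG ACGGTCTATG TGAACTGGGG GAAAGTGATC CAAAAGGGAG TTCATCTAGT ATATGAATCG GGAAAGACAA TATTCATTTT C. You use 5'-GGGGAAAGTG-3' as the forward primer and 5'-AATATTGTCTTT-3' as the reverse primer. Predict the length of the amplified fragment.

57 bp

Forward primer GGGGAAAGTG is found on the top strand at positions 38–47.
Reverse complement of the reverse primer: AAAGACAATATT. This occurs on the top strand at positions 83–94.
The product runs from position 38 to position 94, so its length is 94 − 38 + 1 = 57 bp.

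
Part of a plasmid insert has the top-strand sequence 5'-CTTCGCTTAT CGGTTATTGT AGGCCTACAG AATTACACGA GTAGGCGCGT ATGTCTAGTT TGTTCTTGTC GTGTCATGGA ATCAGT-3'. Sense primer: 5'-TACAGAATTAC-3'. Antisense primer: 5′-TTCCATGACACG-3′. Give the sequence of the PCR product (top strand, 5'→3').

Forward primer TACAGAATTAC is found on the top strand at positions 26–36.
Reverse complement of the reverse primer: CGTGTCATGGAA. This occurs on the top strand at positions 70–81.
The product is the template from position 26 through 81 (56 bp).

5'-TACAGAATTACACGAGTAGGCGCGTATGTCTAGTTTGTTCTTGTCGTGTCATGGAA-3'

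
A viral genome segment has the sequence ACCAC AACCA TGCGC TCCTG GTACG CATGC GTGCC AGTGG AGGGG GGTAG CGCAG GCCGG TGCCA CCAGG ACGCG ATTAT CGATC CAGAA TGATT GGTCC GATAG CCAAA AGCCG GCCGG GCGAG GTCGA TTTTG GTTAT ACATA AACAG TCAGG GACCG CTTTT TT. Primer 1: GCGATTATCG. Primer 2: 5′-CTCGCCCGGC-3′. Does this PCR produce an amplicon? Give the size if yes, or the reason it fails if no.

Primer 1 (GCGATTATCG) matches the top strand at positions 73–82; it acts as a forward primer.
Primer 2's reverse complement is GCCGGGCGAG, matching the top strand at positions 116–125; it acts as a reverse primer.
The 3' ends face each other across positions 73–125, giving a 53 bp product.

Yes — a 53 bp product.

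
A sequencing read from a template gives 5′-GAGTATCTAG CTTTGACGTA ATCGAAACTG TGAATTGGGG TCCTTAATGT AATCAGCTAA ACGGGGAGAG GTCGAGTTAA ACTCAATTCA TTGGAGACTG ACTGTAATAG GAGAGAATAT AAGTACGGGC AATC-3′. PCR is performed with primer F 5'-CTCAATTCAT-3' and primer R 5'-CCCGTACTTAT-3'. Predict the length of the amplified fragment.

48 bp

Forward primer CTCAATTCAT is found on the top strand at positions 82–91.
The reverse primer's reverse complement is ATAAGTACGGG, which matches the template at positions 119–129.
The product runs from position 82 to position 129, so its length is 129 − 82 + 1 = 48 bp.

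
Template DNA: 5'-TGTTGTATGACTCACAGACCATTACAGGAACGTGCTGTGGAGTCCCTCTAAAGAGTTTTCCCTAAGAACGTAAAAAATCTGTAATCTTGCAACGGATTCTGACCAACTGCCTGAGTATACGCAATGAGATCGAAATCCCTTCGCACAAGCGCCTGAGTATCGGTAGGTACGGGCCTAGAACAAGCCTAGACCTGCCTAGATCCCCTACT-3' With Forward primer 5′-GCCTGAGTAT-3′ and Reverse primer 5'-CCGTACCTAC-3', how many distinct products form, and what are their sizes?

Two products: 64 bp, 22 bp

The forward primer GCCTGAGTAT matches the top strand at positions 109–118, 151–160.
The reverse primer's reverse complement is GTAGGTACGG, matching at positions 163–172.
Each forward site pairs with the reverse site to give a product ending at position 172: sizes 64, 22 bp.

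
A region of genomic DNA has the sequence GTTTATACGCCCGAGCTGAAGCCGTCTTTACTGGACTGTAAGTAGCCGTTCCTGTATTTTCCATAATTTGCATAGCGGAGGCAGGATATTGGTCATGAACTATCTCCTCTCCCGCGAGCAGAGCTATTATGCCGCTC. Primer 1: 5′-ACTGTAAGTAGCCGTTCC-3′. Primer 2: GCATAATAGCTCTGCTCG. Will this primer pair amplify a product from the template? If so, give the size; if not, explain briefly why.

Yes — a 98 bp product.

Primer 1 (ACTGTAAGTAGCCGTTCC) matches the top strand at positions 35–52; it acts as a forward primer.
Primer 2's reverse complement is CGAGCAGAGCTATTATGC, matching the top strand at positions 115–132; it acts as a reverse primer.
The 3' ends face each other across positions 35–132, giving a 98 bp product.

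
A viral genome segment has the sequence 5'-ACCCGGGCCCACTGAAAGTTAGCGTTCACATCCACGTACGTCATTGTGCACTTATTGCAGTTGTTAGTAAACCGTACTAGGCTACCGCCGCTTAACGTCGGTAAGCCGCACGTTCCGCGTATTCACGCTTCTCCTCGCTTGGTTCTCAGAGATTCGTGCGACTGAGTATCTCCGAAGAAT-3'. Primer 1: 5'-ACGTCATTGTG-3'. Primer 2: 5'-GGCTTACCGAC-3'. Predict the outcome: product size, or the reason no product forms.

Primer 1 (ACGTCATTGTG) matches the top strand at positions 38–48; it acts as a forward primer.
Primer 2's reverse complement is GTCGGTAAGCC, matching the top strand at positions 97–107; it acts as a reverse primer.
The 3' ends face each other across positions 38–107, giving a 70 bp product.

Yes — a 70 bp product.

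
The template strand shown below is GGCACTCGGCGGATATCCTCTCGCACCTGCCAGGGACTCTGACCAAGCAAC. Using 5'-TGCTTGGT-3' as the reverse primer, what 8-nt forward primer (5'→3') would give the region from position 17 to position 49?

The reverse primer's reverse complement ACCAAGCA matches the template at positions 42–49; the product starts at position 17.
The forward primer is identical to the top strand over positions 17–24: CCTCTCGC.

5'-CCTCTCGC-3'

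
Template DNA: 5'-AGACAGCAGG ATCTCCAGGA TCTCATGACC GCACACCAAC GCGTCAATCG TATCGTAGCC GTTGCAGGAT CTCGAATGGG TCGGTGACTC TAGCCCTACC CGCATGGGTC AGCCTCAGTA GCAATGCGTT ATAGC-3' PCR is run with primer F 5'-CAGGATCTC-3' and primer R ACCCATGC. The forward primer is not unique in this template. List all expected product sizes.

The forward primer CAGGATCTC matches the top strand at positions 7–15, 16–24, 65–73.
The reverse primer's reverse complement is GCATGGGT, matching at positions 102–109.
Each forward site pairs with the reverse site to give a product ending at position 109: sizes 103, 94, 45 bp.

103 bp, 94 bp, 45 bp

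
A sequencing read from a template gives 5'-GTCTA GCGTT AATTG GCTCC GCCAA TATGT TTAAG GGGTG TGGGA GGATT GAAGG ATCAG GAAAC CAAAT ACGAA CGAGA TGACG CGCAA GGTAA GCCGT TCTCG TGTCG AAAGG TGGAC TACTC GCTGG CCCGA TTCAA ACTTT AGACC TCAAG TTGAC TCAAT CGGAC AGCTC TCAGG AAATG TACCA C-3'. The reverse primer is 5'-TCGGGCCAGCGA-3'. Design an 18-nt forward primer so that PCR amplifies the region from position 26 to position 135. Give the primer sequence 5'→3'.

5'-TATGTTTAAGGGGTGTGG-3'

The reverse primer's reverse complement TCGCTGGCCCGA matches the template at positions 124–135; the product starts at position 26.
The forward primer is identical to the top strand over positions 26–43: TATGTTTAAGGGGTGTGG.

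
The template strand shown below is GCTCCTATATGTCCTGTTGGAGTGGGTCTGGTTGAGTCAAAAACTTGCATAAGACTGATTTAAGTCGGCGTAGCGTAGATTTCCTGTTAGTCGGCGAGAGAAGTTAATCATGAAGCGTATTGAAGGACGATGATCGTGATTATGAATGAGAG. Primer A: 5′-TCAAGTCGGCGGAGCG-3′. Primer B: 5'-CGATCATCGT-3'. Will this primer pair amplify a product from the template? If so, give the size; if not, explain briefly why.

Primer A (TCAAGTCGGCGGAGCG) does not match the top strand, and its reverse complement CGCTCCGCCGACTTGA does not match either.
With no annealing site for primer A, no amplification occurs.

No product — primer A has no binding site in the template.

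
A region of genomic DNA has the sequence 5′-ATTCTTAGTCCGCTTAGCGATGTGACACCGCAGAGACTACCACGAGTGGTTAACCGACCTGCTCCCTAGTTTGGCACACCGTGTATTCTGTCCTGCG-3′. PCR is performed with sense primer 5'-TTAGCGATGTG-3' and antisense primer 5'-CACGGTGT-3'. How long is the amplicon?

The forward primer matches the template at positions 14–24.
Taking the reverse complement of CACGGTGT gives ACACCGTG, found at positions 76–83 on the template; the primer anneals here to the top strand with its 3' end pointing upstream.
Product length = (reverse-primer end) − (forward-primer start) + 1 = 83 − 14 + 1 = 70 bp.

70 bp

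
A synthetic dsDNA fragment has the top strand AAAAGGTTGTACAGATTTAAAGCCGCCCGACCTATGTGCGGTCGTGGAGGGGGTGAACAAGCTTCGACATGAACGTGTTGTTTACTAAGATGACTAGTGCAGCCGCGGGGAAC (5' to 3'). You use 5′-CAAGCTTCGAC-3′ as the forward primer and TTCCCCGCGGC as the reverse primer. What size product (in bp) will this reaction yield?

55 bp

Scanning the template, CAAGCTTCGAC occurs at positions 58–68; this primer anneals to the bottom strand there with its 3' end pointing downstream.
The reverse primer's reverse complement is GCCGCGGGGAA, which matches the template at positions 102–112.
The product runs from position 58 to position 112, so its length is 112 − 58 + 1 = 55 bp.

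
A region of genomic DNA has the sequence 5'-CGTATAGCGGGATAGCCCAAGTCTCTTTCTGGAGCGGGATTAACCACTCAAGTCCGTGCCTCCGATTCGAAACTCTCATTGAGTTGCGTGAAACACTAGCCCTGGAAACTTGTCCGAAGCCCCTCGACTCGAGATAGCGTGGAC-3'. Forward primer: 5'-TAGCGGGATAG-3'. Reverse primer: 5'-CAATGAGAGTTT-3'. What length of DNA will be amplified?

77 bp

Forward primer TAGCGGGATAG is found on the top strand at positions 5–15.
Taking the reverse complement of CAATGAGAGTTT gives AAACTCTCATTG, found at positions 70–81 on the template; the primer anneals here to the top strand with its 3' end pointing upstream.
Product length = (reverse-primer end) − (forward-primer start) + 1 = 81 − 5 + 1 = 77 bp.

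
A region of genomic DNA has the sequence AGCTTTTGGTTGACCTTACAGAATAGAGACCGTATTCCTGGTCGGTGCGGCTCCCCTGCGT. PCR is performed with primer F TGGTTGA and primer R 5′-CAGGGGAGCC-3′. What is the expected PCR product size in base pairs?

The forward primer matches the template at positions 7–13.
Reverse complement of the reverse primer: GGCTCCCCTG. This occurs on the top strand at positions 49–58.
Product length = (reverse-primer end) − (forward-primer start) + 1 = 58 − 7 + 1 = 52 bp.

52 bp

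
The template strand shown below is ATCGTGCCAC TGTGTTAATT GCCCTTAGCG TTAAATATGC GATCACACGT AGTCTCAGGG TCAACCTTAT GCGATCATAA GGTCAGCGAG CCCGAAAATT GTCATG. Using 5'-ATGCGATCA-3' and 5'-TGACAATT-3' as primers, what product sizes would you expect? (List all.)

The forward primer ATGCGATCA matches the top strand at positions 37–45, 69–77.
The reverse primer's reverse complement is AATTGTCA, matching at positions 97–104.
Each forward site pairs with the reverse site to give a product ending at position 104: sizes 68, 36 bp.

68 bp, 36 bp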